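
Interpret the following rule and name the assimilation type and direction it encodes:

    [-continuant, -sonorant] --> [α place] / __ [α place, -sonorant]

The shared variable α links the value of the place features (abbreviated [place]) on the target to the same value on the neighbouring segment, so place is the feature that assimilates.
Since the environment is written after the underscore, the trigger follows the target; the direction is regressive.

regressive place assimilation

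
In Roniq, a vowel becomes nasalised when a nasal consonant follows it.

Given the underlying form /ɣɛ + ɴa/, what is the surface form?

The vowel /ɛ/ is adjacent to the following nasal /ɴ/, so it acquires [+nasal] and surfaces as [ɛ̃].

[ɣɛ̃ɴa]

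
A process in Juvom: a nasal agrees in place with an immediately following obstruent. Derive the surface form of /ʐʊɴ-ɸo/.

/ɴ/ is a voiced uvular nasal. The following trigger /ɸ/ is bilabial, so /ɴ/ must become bilabial as well.
Changing only its place to bilabial gives [m] — the voiced bilabial nasal.

[ʐʊmɸo]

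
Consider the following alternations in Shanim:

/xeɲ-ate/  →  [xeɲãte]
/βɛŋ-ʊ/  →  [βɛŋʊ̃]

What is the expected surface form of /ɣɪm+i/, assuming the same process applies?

The data show progressive nasality assimilation (vowel nasalisation): /a/ → [ã] after /ɲ/; /ʊ/ → [ʊ̃] after /ŋ/ — a vowel is nasalised by an immediately preceding nasal consonant.
/i/ sits next to the nasal /m/ and is therefore nasalised to [ĩ].

[ɣɪmĩ]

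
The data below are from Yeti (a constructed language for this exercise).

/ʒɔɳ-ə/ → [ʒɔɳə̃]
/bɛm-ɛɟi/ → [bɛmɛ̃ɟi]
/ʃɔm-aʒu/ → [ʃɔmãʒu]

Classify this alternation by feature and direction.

The vowel /ə/ surfaces as nasalised [ə̃] next to the preceding nasal /ɳ/ — it has acquired the [+nasal] feature of its neighbour.
Likewise in the remaining data: /ɛ/ → [ɛ̃] after /m/; /a/ → [ã] after /m/ — each time a vowel is nasalised next to a preceding nasal.
Because the conditioning nasal is to the left of the vowel that changes, the process is progressive (perseverative).

progressive nasality assimilation (vowel nasalisation)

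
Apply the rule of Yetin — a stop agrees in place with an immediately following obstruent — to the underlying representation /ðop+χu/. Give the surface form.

/p/ is a voiceless bilabial stop. The following trigger /χ/ is uvular, so /p/ must become uvular as well.
Changing only its place to uvular gives [q] — the voiceless uvular stop.

[ðoqχu]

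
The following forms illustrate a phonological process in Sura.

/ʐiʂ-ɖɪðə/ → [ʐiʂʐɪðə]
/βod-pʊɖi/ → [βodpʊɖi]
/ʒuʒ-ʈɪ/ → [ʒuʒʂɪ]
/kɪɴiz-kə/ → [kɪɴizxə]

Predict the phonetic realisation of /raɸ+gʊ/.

[raɸɣʊ]

The data show progressive manner assimilation: /ɖ/ → [ʐ] after /ʂ/; /ʈ/ → [ʂ] after /ʒ/; /k/ → [x] after /z/. In each pair only manner changes, matching the preceding consonant, while place and voice stay constant.
No alternation appears in [βodpʊɖi]: there the adjacent consonants already agree in manner (/p/ and /d/ are both stops), so this form is consistent with the same rule.
/g/ is a voiced velar stop. The preceding trigger /ɸ/ is a fricative, so /g/ must become a fricative as well.
A voiced velar fricative is [ɣ], so the surface segment is [ɣ].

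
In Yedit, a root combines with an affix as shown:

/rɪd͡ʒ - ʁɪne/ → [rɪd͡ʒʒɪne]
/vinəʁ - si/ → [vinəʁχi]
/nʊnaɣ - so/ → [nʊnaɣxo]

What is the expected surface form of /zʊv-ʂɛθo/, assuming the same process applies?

[zʊvfɛθo]

The data show progressive place assimilation: /ʁ/ → [ʒ] after /d͡ʒ/; /s/ → [χ] after /ʁ/; /s/ → [x] after /ɣ/. In each pair only place changes, matching the preceding consonant, while manner and voice stay constant.
/ʂ/ is a voiceless retroflex fricative. The preceding trigger /v/ is labiodental, so /ʂ/ must become labiodental as well.
Changing only its place to labiodental gives [f] — the voiceless labiodental fricative.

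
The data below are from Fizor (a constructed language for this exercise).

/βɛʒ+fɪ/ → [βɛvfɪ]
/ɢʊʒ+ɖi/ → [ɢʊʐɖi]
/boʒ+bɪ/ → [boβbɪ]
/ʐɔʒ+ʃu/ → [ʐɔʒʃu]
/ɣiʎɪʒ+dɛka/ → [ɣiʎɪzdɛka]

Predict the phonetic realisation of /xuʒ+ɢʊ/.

[xuʁɢʊ]

The data show regressive place assimilation: /ʒ/ → [v] before /f/; /ʒ/ → [ʐ] before /ɖ/; /ʒ/ → [β] before /b/; /ʒ/ → [z] before /d/. In each pair only place changes, matching the following consonant, while manner and voice stay constant.
No alternation appears in [ʐɔʒʃu]: there the adjacent consonants already agree in place (/ʒ/ and /ʃ/ are both postalveolar), so this form is consistent with the same rule.
/ʒ/ is a voiced postalveolar fricative. The following trigger /ɢ/ is uvular, so /ʒ/ must become uvular as well.
A voiced uvular fricative is [ʁ], so the surface segment is [ʁ].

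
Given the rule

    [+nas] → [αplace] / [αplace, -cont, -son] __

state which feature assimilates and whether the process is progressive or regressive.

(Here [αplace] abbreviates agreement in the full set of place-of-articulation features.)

The shared variable α links the value of the place features (abbreviated [place]) on the target to the same value on the neighbouring segment, so place is the feature that assimilates.
The conditioning segment sits to the left of the focus bar, meaning the trigger precedes the segment that changes — progressive assimilation.

progressive place assimilation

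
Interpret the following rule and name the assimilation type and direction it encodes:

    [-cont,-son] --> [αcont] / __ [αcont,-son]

The shared variable α links the value of [cont] on the target to that of the neighbouring obstruent. [cont] distinguishes stops from fricatives — a manner-of-articulation feature — so this is manner assimilation.
The conditioning segment sits to the right of the focus bar, meaning the trigger follows the segment that changes — regressive assimilation.

regressive manner assimilation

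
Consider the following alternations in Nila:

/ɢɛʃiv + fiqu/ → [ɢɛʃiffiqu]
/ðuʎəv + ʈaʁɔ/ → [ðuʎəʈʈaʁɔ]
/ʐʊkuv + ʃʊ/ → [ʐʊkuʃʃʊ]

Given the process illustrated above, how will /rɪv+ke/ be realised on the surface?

The data show regressive total assimilation (/v/ → [f] before /f/; /v/ → [ʈ] before /ʈ/; /v/ → [ʃ] before /ʃ/): in every case the target segment becomes identical to its following neighbour, copying more than a single feature.
/v/ is the segment targeted by the rule; it sits immediately before /k/, so it assimilates completely and surfaces as [k].

[rɪkke]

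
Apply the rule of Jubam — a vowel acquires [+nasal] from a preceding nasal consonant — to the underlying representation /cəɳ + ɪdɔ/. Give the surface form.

/ɪ/ sits next to the nasal /ɳ/ and is therefore nasalised to [ɪ̃].

[cəɳɪ̃dɔ]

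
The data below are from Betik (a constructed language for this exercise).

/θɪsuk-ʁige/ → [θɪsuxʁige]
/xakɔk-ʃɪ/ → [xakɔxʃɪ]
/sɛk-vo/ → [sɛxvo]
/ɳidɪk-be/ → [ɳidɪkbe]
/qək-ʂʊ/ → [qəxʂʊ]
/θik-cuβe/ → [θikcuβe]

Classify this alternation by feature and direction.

regressive manner assimilation

Underlying /k/ is realised as [x] next to /ʁ/; /ʁ/ itself does not change.
/k/ is a stop while /ʁ/ is a fricative; the output [x] is a fricative, matching the trigger — so the feature that spreads is manner.
Place and voice are unchanged, so the assimilation is partial, not total.
The other alternating forms pattern the same way: /k/ → [x] before /ʃ/ (stop → fricative, matching a fricative); /k/ → [x] before /v/ (stop → fricative, matching a fricative); /k/ → [x] before /ʂ/ (stop → fricative, matching a fricative) — only manner changes, and always toward the following segment.
No alternation appears in [ɳidɪkbe], [θikcuβe]: there the adjacent consonants already agree in manner (/k/ and /b/ are both stops; /k/ and /c/ are both stops), so these forms are consistent with the same rule.
The trigger is the following segment, so the direction is regressive (anticipatory).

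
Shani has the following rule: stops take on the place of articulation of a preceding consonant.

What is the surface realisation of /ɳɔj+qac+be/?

[ɳɔjcacɟe]

/q/ is a voiceless uvular stop. The preceding trigger /j/ is palatal, so /q/ must become palatal as well.
Changing only its place to palatal gives [c] — the voiceless palatal stop.
The same rule applies at the second boundary: /b/ → [ɟ] next to /c/.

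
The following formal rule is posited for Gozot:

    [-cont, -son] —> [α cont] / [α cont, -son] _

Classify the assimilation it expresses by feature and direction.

The shared variable α links the value of [cont] on the target to that of the neighbouring obstruent. [cont] distinguishes stops from fricatives — a manner-of-articulation feature — so this is manner assimilation.
The conditioning segment sits to the left of the focus bar, meaning the trigger precedes the segment that changes — progressive assimilation.

progressive manner assimilation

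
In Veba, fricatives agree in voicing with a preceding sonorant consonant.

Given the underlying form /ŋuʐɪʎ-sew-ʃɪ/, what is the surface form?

/s/ is a voiceless alveolar fricative. The preceding trigger /ʎ/ is voiced, so /s/ must become voiced as well.
Changing only its voicing to voiced gives [z] — the voiced alveolar fricative.
The same rule applies at the second boundary: /ʃ/ → [ʒ] next to /w/.

[ŋuʐɪʎzewʒɪ]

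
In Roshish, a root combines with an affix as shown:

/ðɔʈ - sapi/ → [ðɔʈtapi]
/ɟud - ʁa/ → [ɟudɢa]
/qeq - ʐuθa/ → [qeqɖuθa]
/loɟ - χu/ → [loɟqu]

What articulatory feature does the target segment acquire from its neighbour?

The segment that alternates is /s/, which surfaces as [t] when adjacent to /ʈ/.
The change fricative → stop matches the manner of the preceding /ʈ/, identifying this as manner assimilation.
The same holds elsewhere in the data: /ʁ/ → [ɢ] after /d/ (fricative → stop, matching a stop); /ʐ/ → [ɖ] after /q/ (fricative → stop, matching a stop); /χ/ → [q] after /ɟ/ (fricative → stop, matching a stop) — only manner changes, and always toward the preceding segment.

manner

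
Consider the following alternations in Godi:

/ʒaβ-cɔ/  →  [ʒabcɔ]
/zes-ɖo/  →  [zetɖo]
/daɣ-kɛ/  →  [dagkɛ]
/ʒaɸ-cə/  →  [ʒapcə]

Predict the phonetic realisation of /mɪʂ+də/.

[mɪʈdə]

The data show regressive manner assimilation: /β/ → [b] before /c/; /s/ → [t] before /ɖ/; /ɣ/ → [g] before /k/; /ɸ/ → [p] before /c/. In each pair only manner changes, matching the following consonant, while place and voice stay constant.
The rule targets /ʂ/ (voiceless retroflex fricative), which sits before the trigger /d/ (stop).
Changing only its manner to stop gives [ʈ] — the voiceless retroflex stop.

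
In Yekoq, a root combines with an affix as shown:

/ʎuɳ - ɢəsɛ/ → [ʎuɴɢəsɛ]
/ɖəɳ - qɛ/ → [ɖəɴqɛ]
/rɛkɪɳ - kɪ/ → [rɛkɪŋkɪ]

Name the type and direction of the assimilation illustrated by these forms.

regressive place assimilation

Comparing underlying and surface forms, /ɳ/ → [ɴ] is the alternation; the neighbouring /ɢ/ is constant.
/ɳ/ is retroflex while /ɢ/ is uvular; the output [ɴ] is uvular, matching the trigger — so the feature that spreads is place.
Manner and voice are unchanged, so the assimilation is partial, not total.
Checking the remaining alternations: /ɳ/ → [ɴ] before /q/ (retroflex → uvular, matching uvular); /ɳ/ → [ŋ] before /k/ (retroflex → velar, matching velar) — only place changes, and always toward the following segment.
The trigger is the following segment, so the direction is regressive (anticipatory).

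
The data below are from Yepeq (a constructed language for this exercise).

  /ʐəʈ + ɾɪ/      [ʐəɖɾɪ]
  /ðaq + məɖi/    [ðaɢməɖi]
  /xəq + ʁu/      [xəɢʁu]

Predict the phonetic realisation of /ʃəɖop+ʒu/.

The data show regressive voicing assimilation: /ʈ/ → [ɖ] before /ɾ/; /q/ → [ɢ] before /m/; /q/ → [ɢ] before /ʁ/. In each pair only voicing changes, matching the following consonant, while place and manner stay constant.
/p/ is a voiceless bilabial stop. The following trigger /ʒ/ is voiced, so /p/ must become voiced as well.
A voiced bilabial stop is [b], so the surface segment is [b].

[ʃəɖobʒu]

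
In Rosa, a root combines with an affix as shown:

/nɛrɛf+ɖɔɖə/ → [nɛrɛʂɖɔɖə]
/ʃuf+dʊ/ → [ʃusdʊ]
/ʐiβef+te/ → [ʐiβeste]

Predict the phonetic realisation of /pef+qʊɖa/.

The data show regressive place assimilation: /f/ → [ʂ] before /ɖ/; /f/ → [s] before /d/; /f/ → [s] before /t/. In each pair only place changes, matching the following consonant, while manner and voice stay constant.
/f/ is a voiceless labiodental fricative. The following trigger /q/ is uvular, so /f/ must become uvular as well.
A voiceless uvular fricative is [χ], so the surface segment is [χ].

[peχqʊɖa]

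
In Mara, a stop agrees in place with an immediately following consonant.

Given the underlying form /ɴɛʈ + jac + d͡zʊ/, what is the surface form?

[ɴɛcjatd͡zʊ]

The rule targets /ʈ/ (voiceless retroflex stop), which sits before the trigger /j/ (palatal).
The voiceless palatal stop is [c], so /ʈ/ → [c].
The same rule applies at the second boundary: /c/ → [t] next to /d͡z/.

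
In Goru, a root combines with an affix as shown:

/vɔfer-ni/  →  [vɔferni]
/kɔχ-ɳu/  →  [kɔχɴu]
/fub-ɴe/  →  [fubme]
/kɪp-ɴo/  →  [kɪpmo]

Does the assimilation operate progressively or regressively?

Underlying /ɳ/ is realised as [ɴ] next to /χ/; /χ/ itself does not change.
The change retroflex → uvular matches the place of the preceding /χ/, identifying this as place assimilation.
The same holds elsewhere in the data: /ɴ/ → [m] after /b/ (uvular → bilabial, matching bilabial); /ɴ/ → [m] after /p/ (uvular → bilabial, matching bilabial) — only place changes, and always toward the preceding segment.
Nothing changes in [vɔferni]: there the adjacent consonants already agree in place (/n/ and /r/ are both alveolar), so this form is consistent with the same rule.
The trigger is the preceding segment, so the direction is progressive (perseverative).

progressive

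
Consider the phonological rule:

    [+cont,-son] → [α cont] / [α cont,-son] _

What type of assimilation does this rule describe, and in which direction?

progressive manner assimilation

The shared variable α links the value of [cont] on the target to that of the neighbouring obstruent. [cont] distinguishes stops from fricatives — a manner-of-articulation feature — so this is manner assimilation.
The conditioning segment sits to the left of the focus bar, meaning the trigger precedes the segment that changes — progressive assimilation.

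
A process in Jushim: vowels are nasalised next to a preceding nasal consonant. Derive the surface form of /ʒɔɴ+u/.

[ʒɔɴũ]

The vowel /u/ is adjacent to the preceding nasal /ɴ/, so it acquires [+nasal] and surfaces as [ũ].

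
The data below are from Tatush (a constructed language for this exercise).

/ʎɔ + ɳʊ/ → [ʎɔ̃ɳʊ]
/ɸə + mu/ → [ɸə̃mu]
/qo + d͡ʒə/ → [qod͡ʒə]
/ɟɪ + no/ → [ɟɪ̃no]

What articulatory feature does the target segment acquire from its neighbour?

The vowel /ɔ/ surfaces as nasalised [ɔ̃] next to the following nasal /ɳ/ — it has acquired the [+nasal] feature of its neighbour.
Likewise in the remaining data: /ə/ → [ə̃] before /m/; /ɪ/ → [ɪ̃] before /n/ — each time a vowel is nasalised next to a following nasal.
No change occurs in [qod͡ʒə] because the vowel at the boundary is adjacent to an oral consonant, not a nasal (/o/ next to /d͡ʒ/).

nasality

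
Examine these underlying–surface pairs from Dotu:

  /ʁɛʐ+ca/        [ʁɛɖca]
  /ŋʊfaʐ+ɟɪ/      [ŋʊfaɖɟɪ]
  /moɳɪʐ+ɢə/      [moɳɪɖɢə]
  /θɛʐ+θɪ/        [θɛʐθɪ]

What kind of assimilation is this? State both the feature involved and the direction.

regressive manner assimilation

The segment that alternates is /ʐ/, which surfaces as [ɖ] when adjacent to /c/.
/ʐ/ is a fricative while /c/ is a stop; the output [ɖ] is a stop, matching the trigger — so the feature that spreads is manner.
Place and voice are unchanged, so the assimilation is partial, not total.
Checking the remaining alternations: /ʐ/ → [ɖ] before /ɟ/ (fricative → stop, matching a stop); /ʐ/ → [ɖ] before /ɢ/ (fricative → stop, matching a stop) — only manner changes, and always toward the following segment.
No alternation appears in [θɛʐθɪ]: there the adjacent consonants already agree in manner (/ʐ/ and /θ/ are both fricatives), so this form is consistent with the same rule.
Since the segment that changes precedes the conditioning segment, the assimilation is regressive.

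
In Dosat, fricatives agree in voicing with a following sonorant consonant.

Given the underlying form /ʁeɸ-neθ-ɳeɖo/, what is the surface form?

The rule targets /ɸ/ (voiceless bilabial fricative), which sits before the trigger /n/ (voiced).
Changing only its voicing to voiced gives [β] — the voiced bilabial fricative.
At the second juncture, /θ/ likewise becomes [ð] adjacent to /ɳ/.

[ʁeβneðɳeɖo]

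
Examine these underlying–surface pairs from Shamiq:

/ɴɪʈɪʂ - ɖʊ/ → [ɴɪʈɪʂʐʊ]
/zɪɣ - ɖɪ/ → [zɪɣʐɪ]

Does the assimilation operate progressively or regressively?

The segment that alternates is /ɖ/, which surfaces as [ʐ] when adjacent to /ʂ/.
/ɖ/ is a stop while /ʂ/ is a fricative; the output [ʐ] is a fricative, matching the trigger — so the feature that spreads is manner.
The same holds elsewhere in the data: /ɖ/ → [ʐ] after /ɣ/ (stop → fricative, matching a fricative) — only manner changes, and always toward the preceding segment.
Since the segment that changes follows the conditioning segment, the assimilation is progressive.

progressive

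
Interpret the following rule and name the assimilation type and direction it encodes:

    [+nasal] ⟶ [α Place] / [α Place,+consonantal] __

progressive place assimilation

The rule copies the place features (abbreviated [Place]) from the environment onto the target, so the assimilating feature is place.
Since the environment is written before the underscore, the trigger precedes the target; the direction is progressive.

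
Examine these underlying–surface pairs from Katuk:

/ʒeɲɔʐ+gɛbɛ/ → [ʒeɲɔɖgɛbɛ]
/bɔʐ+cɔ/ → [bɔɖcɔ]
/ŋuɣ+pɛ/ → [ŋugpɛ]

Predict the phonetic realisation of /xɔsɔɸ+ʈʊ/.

[xɔsɔpʈʊ]

The data show regressive manner assimilation: /ʐ/ → [ɖ] before /g/; /ʐ/ → [ɖ] before /c/; /ɣ/ → [g] before /p/. In each pair only manner changes, matching the following consonant, while place and voice stay constant.
/ɸ/ is a voiceless bilabial fricative. The following trigger /ʈ/ is a stop, so /ɸ/ must become a stop as well.
Changing only its manner to stop gives [p] — the voiceless bilabial stop.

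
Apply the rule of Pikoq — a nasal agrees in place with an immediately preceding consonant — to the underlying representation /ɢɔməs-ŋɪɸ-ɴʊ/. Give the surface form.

[ɢɔməsnɪɸmʊ]

The rule targets /ŋ/ (voiced velar nasal), which sits after the trigger /s/ (alveolar).
A voiced alveolar nasal is [n], so the surface segment is [n].
At the second juncture, /ɴ/ likewise becomes [m] adjacent to /ɸ/.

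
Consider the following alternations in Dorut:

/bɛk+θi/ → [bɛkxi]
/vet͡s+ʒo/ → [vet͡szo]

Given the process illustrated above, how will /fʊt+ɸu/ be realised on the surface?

The data show progressive place assimilation: /θ/ → [x] after /k/; /ʒ/ → [z] after /t͡s/. In each pair only place changes, matching the preceding consonant, while manner and voice stay constant.
The rule targets /ɸ/ (voiceless bilabial fricative), which sits after the trigger /t/ (alveolar).
Changing only its place to alveolar gives [s] — the voiceless alveolar fricative.

[fʊtsu]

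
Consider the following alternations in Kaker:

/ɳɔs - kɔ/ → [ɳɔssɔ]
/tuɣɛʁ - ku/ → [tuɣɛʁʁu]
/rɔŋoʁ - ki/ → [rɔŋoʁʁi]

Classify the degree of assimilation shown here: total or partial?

Comparing underlying and surface forms, /k/ → [s] is the alternation; the neighbouring /s/ is constant.
The output [s] is identical to the trigger /s/ — every feature (place, manner, voicing) has been copied — so this is total assimilation.
The other form behaves the same way: /k/ → [ʁ] after /ʁ/ — in each case the output is a copy of the preceding consonant.

total assimilation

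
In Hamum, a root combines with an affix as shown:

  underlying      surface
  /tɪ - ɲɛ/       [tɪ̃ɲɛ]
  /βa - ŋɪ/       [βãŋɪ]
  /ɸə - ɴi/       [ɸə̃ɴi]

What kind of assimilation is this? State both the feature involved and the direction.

The vowel /ɪ/ surfaces as nasalised [ɪ̃] next to the following nasal /ɲ/ — it has acquired the [+nasal] feature of its neighbour.
Likewise in the remaining data: /a/ → [ã] before /ŋ/; /ə/ → [ə̃] before /ɴ/ — each time a vowel is nasalised next to a following nasal.
Because the conditioning nasal is to the right of the vowel that changes, the process is regressive (anticipatory).

regressive nasality assimilation (vowel nasalisation)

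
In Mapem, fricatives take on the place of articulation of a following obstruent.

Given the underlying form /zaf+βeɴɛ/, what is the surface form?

[zaɸβeɴɛ]

/f/ is a voiceless labiodental fricative. The following trigger /β/ is bilabial, so /f/ must become bilabial as well.
The voiceless bilabial fricative is [ɸ], so /f/ → [ɸ].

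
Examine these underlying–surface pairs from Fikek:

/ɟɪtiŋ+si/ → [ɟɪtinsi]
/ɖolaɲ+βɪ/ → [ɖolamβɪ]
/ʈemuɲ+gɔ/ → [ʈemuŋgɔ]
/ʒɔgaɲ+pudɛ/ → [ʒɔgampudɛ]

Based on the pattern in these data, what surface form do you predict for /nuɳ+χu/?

The data show regressive place assimilation: /ŋ/ → [n] before /s/; /ɲ/ → [m] before /β/; /ɲ/ → [ŋ] before /g/; /ɲ/ → [m] before /p/. In each pair only place changes, matching the following consonant, while manner and voice stay constant.
/ɳ/ is a voiced retroflex nasal. The following trigger /χ/ is uvular, so /ɳ/ must become uvular as well.
Changing only its place to uvular gives [ɴ] — the voiced uvular nasal.

[nuɴχu]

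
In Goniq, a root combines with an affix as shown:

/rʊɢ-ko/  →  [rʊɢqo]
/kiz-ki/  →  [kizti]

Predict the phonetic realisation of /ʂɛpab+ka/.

[ʂɛpabpa]

The data show progressive place assimilation: /k/ → [q] after /ɢ/; /k/ → [t] after /z/. In each pair only place changes, matching the preceding consonant, while manner and voice stay constant.
The rule targets /k/ (voiceless velar stop), which sits after the trigger /b/ (bilabial).
Changing only its place to bilabial gives [p] — the voiceless bilabial stop.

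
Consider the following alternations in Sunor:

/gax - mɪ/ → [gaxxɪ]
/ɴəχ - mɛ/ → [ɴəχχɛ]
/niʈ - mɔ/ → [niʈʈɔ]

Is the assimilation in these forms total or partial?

total assimilation

Comparing underlying and surface forms, /m/ → [x] is the alternation; the neighbouring /x/ is constant.
The output [x] is identical to the trigger /x/ — every feature (place, manner, voicing) has been copied — so this is total assimilation.
The remaining alternations confirm this: /m/ → [χ] after /χ/; /m/ → [ʈ] after /ʈ/ — in each case the output is a copy of the preceding consonant.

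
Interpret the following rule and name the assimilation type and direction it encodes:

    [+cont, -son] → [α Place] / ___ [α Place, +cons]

The shared variable α links the value of the place features (abbreviated [Place]) on the target to the same value on the neighbouring segment, so place is the feature that assimilates.
The conditioning segment sits to the right of the focus bar, meaning the trigger follows the segment that changes — regressive assimilation.

regressive place assimilation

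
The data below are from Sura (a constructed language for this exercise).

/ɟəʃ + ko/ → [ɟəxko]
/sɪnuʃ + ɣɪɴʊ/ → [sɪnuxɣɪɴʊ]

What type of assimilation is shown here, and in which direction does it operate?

Underlying /ʃ/ is realised as [x] next to /k/; /k/ itself does not change.
The change postalveolar → velar matches the place of the following /k/, identifying this as place assimilation.
Manner and voice are unchanged, so the assimilation is partial, not total.
Checking the remaining alternation: /ʃ/ → [x] before /ɣ/ (postalveolar → velar, matching velar) — only place changes, and always toward the following segment.
The trigger is the following segment, so the direction is regressive (anticipatory).

regressive place assimilation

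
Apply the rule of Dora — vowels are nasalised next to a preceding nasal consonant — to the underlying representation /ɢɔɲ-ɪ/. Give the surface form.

/ɪ/ sits next to the nasal /ɲ/ and is therefore nasalised to [ɪ̃].

[ɢɔɲɪ̃]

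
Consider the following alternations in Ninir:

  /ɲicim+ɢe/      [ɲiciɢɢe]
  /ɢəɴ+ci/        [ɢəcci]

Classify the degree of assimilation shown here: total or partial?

total assimilation

Underlying /m/ is realised as [ɢ] next to /ɢ/; /ɢ/ itself does not change.
The output [ɢ] is identical to the trigger /ɢ/ — every feature (place, manner, voicing) has been copied — so this is total assimilation.
The remaining alternation confirms this: /ɴ/ → [c] before /c/ — in each case the output is a copy of the following consonant.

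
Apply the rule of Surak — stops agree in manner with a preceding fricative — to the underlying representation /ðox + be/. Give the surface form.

/b/ is a voiced bilabial stop. The preceding trigger /x/ is a fricative, so /b/ must become a fricative as well.
A voiced bilabial fricative is [β], so the surface segment is [β].

[ðoxβe]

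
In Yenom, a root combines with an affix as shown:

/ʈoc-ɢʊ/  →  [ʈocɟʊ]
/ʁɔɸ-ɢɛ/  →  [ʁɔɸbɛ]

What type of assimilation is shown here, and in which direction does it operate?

progressive place assimilation

The segment that alternates is /ɢ/, which surfaces as [ɟ] when adjacent to /c/.
/ɢ/ is uvular while /c/ is palatal; the output [ɟ] is palatal, matching the trigger — so the feature that spreads is place.
Manner and voice are unchanged, so the assimilation is partial, not total.
Checking the remaining alternation: /ɢ/ → [b] after /ɸ/ (uvular → bilabial, matching bilabial) — only place changes, and always toward the preceding segment.
Since the segment that changes follows the conditioning segment, the assimilation is progressive.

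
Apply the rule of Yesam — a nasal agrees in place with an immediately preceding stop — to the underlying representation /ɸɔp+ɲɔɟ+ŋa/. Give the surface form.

The rule targets /ɲ/ (voiced palatal nasal), which sits after the trigger /p/ (bilabial).
Changing only its place to bilabial gives [m] — the voiced bilabial nasal.
At the second juncture, /ŋ/ likewise becomes [ɲ] adjacent to /ɟ/.

[ɸɔpmɔɟɲa]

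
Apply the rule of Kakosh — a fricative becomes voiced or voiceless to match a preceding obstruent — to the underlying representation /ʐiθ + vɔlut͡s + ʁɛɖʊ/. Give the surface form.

The rule targets /v/ (voiced labiodental fricative), which sits after the trigger /θ/ (voiceless).
The voiceless labiodental fricative is [f], so /v/ → [f].
At the second juncture, /ʁ/ likewise becomes [χ] adjacent to /t͡s/.

[ʐiθfɔlut͡sχɛɖʊ]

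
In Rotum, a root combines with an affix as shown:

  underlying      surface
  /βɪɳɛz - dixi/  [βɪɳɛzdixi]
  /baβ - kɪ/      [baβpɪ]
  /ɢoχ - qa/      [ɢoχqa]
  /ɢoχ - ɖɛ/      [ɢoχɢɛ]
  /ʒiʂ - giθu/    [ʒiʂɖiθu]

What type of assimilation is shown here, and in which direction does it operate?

Underlying /k/ is realised as [p] next to /β/; /β/ itself does not change.
The change velar → bilabial matches the place of the preceding /β/, identifying this as place assimilation.
Manner and voice are unchanged, so the assimilation is partial, not total.
The other alternating forms pattern the same way: /ɖ/ → [ɢ] after /χ/ (retroflex → uvular, matching uvular); /g/ → [ɖ] after /ʂ/ (velar → retroflex, matching retroflex) — only place changes, and always toward the preceding segment.
Nothing changes in [βɪɳɛzdixi], [ɢoχqa]: there the adjacent consonants already agree in place (/d/ and /z/ are both alveolar; /q/ and /χ/ are both uvular), so these forms are consistent with the same rule.
The trigger is the preceding segment, so the direction is progressive (perseverative).

progressive place assimilation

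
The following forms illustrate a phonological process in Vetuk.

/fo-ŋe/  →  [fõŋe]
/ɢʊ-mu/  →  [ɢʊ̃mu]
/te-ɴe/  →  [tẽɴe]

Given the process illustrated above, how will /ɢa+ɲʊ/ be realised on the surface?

[ɢãɲʊ]

The data show regressive nasality assimilation (vowel nasalisation): /o/ → [õ] before /ŋ/; /ʊ/ → [ʊ̃] before /m/; /e/ → [ẽ] before /ɴ/ — a vowel is nasalised by an immediately following nasal consonant.
The vowel /a/ is adjacent to the following nasal /ɲ/, so it acquires [+nasal] and surfaces as [ã].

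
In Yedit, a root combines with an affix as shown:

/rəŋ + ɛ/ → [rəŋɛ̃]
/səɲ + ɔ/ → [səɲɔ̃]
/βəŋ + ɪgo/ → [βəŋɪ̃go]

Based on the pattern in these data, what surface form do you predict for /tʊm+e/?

The data show progressive nasality assimilation (vowel nasalisation): /ɛ/ → [ɛ̃] after /ŋ/; /ɔ/ → [ɔ̃] after /ɲ/; /ɪ/ → [ɪ̃] after /ŋ/ — a vowel is nasalised by an immediately preceding nasal consonant.
/e/ sits next to the nasal /m/ and is therefore nasalised to [ẽ].

[tʊmẽ]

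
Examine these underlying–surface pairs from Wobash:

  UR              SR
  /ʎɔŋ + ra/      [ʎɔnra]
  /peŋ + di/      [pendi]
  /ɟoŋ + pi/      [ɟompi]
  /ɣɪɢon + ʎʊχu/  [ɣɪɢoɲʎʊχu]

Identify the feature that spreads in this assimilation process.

place

Comparing underlying and surface forms, /ŋ/ → [n] is the alternation; the neighbouring /r/ is constant.
/ŋ/ is velar while /r/ is alveolar; the output [n] is alveolar, matching the trigger — so the feature that spreads is place.
The other alternating forms pattern the same way: /ŋ/ → [n] before /d/ (velar → alveolar, matching alveolar); /ŋ/ → [m] before /p/ (velar → bilabial, matching bilabial); /n/ → [ɲ] before /ʎ/ (alveolar → palatal, matching palatal) — only place changes, and always toward the following segment.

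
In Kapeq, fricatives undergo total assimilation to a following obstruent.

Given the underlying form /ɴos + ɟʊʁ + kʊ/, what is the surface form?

/s/ is the segment targeted by the rule; it sits immediately before /ɟ/, so it assimilates completely and surfaces as [ɟ].
At the second juncture, /ʁ/ likewise becomes [k] adjacent to /k/.

[ɴoɟɟʊkkʊ]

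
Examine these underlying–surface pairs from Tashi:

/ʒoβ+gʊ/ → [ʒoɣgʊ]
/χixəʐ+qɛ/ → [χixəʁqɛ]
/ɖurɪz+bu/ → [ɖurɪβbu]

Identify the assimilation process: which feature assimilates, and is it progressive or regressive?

regressive place assimilation

Comparing underlying and surface forms, /β/ → [ɣ] is the alternation; the neighbouring /g/ is constant.
The change bilabial → velar matches the place of the following /g/, identifying this as place assimilation.
Manner and voice are unchanged, so the assimilation is partial, not total.
The same holds elsewhere in the data: /ʐ/ → [ʁ] before /q/ (retroflex → uvular, matching uvular); /z/ → [β] before /b/ (alveolar → bilabial, matching bilabial) — only place changes, and always toward the following segment.
The trigger is the following segment, so the direction is regressive (anticipatory).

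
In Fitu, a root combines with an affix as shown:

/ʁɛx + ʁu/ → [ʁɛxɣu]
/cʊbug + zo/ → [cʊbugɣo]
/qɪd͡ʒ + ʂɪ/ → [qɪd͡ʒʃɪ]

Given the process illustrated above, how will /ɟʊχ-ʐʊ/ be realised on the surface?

The data show progressive place assimilation: /ʁ/ → [ɣ] after /x/; /z/ → [ɣ] after /g/; /ʂ/ → [ʃ] after /d͡ʒ/. In each pair only place changes, matching the preceding consonant, while manner and voice stay constant.
/ʐ/ is a voiced retroflex fricative. The preceding trigger /χ/ is uvular, so /ʐ/ must become uvular as well.
A voiced uvular fricative is [ʁ], so the surface segment is [ʁ].

[ɟʊχʁʊ]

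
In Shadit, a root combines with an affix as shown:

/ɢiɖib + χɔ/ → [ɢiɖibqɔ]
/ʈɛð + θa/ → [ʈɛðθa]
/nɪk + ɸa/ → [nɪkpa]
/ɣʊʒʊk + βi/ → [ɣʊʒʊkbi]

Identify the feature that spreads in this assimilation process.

Comparing underlying and surface forms, /χ/ → [q] is the alternation; the neighbouring /b/ is constant.
/χ/ is a fricative while /b/ is a stop; the output [q] is a stop, matching the trigger — so the feature that spreads is manner.
The same holds elsewhere in the data: /ɸ/ → [p] after /k/ (fricative → stop, matching a stop); /β/ → [b] after /k/ (fricative → stop, matching a stop) — only manner changes, and always toward the preceding segment.
Nothing changes in [ʈɛðθa]: there the adjacent consonants already agree in manner (/θ/ and /ð/ are both fricatives), so this form is consistent with the same rule.

manner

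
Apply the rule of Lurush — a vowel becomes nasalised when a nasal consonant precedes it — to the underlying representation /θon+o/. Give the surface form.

The vowel /o/ is adjacent to the preceding nasal /n/, so it acquires [+nasal] and surfaces as [õ].

[θonõ]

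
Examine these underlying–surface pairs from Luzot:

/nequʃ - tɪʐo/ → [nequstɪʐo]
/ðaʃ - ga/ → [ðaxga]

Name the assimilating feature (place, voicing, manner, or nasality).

place

Comparing underlying and surface forms, /ʃ/ → [s] is the alternation; the neighbouring /t/ is constant.
The change postalveolar → alveolar matches the place of the following /t/, identifying this as place assimilation.
The other alternating form patterns the same way: /ʃ/ → [x] before /g/ (postalveolar → velar, matching velar) — only place changes, and always toward the following segment.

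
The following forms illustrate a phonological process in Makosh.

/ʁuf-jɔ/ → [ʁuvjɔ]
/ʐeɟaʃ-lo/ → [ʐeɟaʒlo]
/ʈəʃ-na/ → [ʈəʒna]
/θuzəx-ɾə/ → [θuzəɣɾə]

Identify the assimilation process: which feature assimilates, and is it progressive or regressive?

regressive voicing assimilation

The segment that alternates is /f/, which surfaces as [v] when adjacent to /j/.
The change voiceless → voiced matches the voicing of the following /j/, identifying this as voicing assimilation.
Place and manner are unchanged, so the assimilation is partial, not total.
The other alternating forms pattern the same way: /ʃ/ → [ʒ] before /l/ (voiceless → voiced, matching voiced); /ʃ/ → [ʒ] before /n/ (voiceless → voiced, matching voiced); /x/ → [ɣ] before /ɾ/ (voiceless → voiced, matching voiced) — only voicing changes, and always toward the following segment.
Since the segment that changes precedes the conditioning segment, the assimilation is regressive.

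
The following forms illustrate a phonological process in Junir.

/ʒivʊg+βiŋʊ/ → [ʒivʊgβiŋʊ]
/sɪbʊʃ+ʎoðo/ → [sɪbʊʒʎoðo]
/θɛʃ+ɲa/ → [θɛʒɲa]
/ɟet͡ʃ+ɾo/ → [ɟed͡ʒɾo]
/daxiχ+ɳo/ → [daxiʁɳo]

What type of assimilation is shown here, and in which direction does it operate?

regressive voicing assimilation

The segment that alternates is /ʃ/, which surfaces as [ʒ] when adjacent to /ʎ/.
/ʃ/ is voiceless while /ʎ/ is voiced; the output [ʒ] is voiced, matching the trigger — so the feature that spreads is voicing.
Place and manner are unchanged, so the assimilation is partial, not total.
The same holds elsewhere in the data: /ʃ/ → [ʒ] before /ɲ/ (voiceless → voiced, matching voiced); /t͡ʃ/ → [d͡ʒ] before /ɾ/ (voiceless → voiced, matching voiced); /χ/ → [ʁ] before /ɳ/ (voiceless → voiced, matching voiced) — only voicing changes, and always toward the following segment.
No alternation appears in [ʒivʊgβiŋʊ]: there the adjacent consonants already agree in voicing (/g/ and /β/ are both voiced), so this form is consistent with the same rule.
Since the segment that changes precedes the conditioning segment, the assimilation is regressive.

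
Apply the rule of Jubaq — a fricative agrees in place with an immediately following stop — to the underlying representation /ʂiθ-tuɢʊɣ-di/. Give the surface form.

[ʂistuɢʊzdi]

/θ/ is a voiceless dental fricative. The following trigger /t/ is alveolar, so /θ/ must become alveolar as well.
Changing only its place to alveolar gives [s] — the voiceless alveolar fricative.
At the second juncture, /ɣ/ likewise becomes [z] adjacent to /d/.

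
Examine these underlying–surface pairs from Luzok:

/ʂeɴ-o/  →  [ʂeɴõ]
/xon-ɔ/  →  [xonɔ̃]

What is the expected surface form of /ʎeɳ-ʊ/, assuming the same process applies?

The data show progressive nasality assimilation (vowel nasalisation): /o/ → [õ] after /ɴ/; /ɔ/ → [ɔ̃] after /n/ — a vowel is nasalised by an immediately preceding nasal consonant.
/ʊ/ sits next to the nasal /ɳ/ and is therefore nasalised to [ʊ̃].

[ʎeɳʊ̃]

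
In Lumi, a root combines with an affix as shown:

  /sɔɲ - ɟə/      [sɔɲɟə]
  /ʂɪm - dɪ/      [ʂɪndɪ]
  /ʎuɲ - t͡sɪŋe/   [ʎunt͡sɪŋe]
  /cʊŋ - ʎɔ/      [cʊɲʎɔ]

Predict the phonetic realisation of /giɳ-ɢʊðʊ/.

[giɴɢʊðʊ]

The data show regressive place assimilation: /m/ → [n] before /d/; /ɲ/ → [n] before /t͡s/; /ŋ/ → [ɲ] before /ʎ/. In each pair only place changes, matching the following consonant, while manner and voice stay constant.
Nothing changes in [sɔɲɟə]: there the adjacent consonants already agree in place (/ɲ/ and /ɟ/ are both palatal), so this form is consistent with the same rule.
The rule targets /ɳ/ (voiced retroflex nasal), which sits before the trigger /ɢ/ (uvular).
The voiced uvular nasal is [ɴ], so /ɳ/ → [ɴ].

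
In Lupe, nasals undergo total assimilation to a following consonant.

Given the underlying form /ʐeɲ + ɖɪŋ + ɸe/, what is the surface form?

[ʐeɖɖɪɸɸe]

/ɲ/ is the segment targeted by the rule; it sits immediately before /ɖ/, so it assimilates completely and surfaces as [ɖ].
The same rule applies at the second boundary: /ŋ/ → [ɸ] next to /ɸ/.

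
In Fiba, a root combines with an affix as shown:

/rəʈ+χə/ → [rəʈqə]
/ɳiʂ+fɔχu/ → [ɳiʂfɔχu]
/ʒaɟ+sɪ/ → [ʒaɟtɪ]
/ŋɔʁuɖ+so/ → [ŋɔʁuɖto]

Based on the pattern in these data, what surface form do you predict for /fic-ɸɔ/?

The data show progressive manner assimilation: /χ/ → [q] after /ʈ/; /s/ → [t] after /ɟ/; /s/ → [t] after /ɖ/. In each pair only manner changes, matching the preceding consonant, while place and voice stay constant.
No alternation appears in [ɳiʂfɔχu]: there the adjacent consonants already agree in manner (/f/ and /ʂ/ are both fricatives), so this form is consistent with the same rule.
The rule targets /ɸ/ (voiceless bilabial fricative), which sits after the trigger /c/ (stop).
The voiceless bilabial stop is [p], so /ɸ/ → [p].

[ficpɔ]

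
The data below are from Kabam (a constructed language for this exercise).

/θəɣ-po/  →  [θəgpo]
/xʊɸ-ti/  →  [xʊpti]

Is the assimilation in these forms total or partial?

partial assimilation

Comparing underlying and surface forms, /ɣ/ → [g] is the alternation; the neighbouring /p/ is constant.
/ɣ/ is a fricative while /p/ is a stop; the output [g] is a stop, matching the trigger — so the feature that spreads is manner.
Place and voice are unchanged, so the assimilation is partial, not total.
Checking the remaining alternation: /ɸ/ → [p] before /t/ (fricative → stop, matching a stop) — only manner changes, and always toward the following segment.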